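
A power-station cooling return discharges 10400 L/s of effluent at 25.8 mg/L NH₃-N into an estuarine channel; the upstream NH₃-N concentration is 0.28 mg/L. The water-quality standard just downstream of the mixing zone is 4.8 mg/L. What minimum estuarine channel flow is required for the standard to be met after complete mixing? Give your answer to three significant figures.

Set C_mix = 4.8: (Q·0.2800 + 10400·25.80) / (Q + 10400) = 4.8
→ Q = 10400·(25.80 − 4.8)/(4.8 − 0.2800) = 48320 L/s.

48300 L/s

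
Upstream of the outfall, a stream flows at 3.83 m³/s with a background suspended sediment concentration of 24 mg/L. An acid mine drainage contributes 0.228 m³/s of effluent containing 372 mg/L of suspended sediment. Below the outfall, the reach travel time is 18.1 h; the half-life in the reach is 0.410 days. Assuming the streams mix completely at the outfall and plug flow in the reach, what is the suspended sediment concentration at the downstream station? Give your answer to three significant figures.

12.2 mg/L

Mass balance: C = (3.830·24.00 + 0.2280·372.0) / 4.058 = 176.7/4.058 = 43.55 mg/L.
Half-life 0.410 d → k = ln 2 / 0.410 = 1.691 d⁻¹.
Applying C = C₀e^(−kt): 43.55 × 0.2794 = 12.17 mg/L.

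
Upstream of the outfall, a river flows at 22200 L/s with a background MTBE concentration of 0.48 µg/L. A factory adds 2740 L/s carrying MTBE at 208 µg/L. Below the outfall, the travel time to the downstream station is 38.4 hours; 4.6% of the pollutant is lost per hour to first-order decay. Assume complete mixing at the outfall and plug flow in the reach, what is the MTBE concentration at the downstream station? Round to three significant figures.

After mixing, C = (22200·0.4800 + 2740·208.0) / 24940 = 580600/24940 = 23.28 µg/L.
4.6%/h lost → k = −ln(1 − 0.046) = 0.04709 h⁻¹.
First-order decay: C = 23.28·exp(−k·t) = 23.28·0.1639 = 3.816 µg/L.

3.82 µg/L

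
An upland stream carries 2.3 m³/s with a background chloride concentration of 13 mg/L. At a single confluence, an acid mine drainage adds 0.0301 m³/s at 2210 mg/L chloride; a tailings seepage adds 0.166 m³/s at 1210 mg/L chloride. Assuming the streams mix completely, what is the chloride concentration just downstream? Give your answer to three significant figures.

119 mg/L

Mass balance: C = (2.300·13.00 + 0.03010·2210 + 0.1660·1210) / 2.496 = 297.3/2.496 = 119.1 mg/L.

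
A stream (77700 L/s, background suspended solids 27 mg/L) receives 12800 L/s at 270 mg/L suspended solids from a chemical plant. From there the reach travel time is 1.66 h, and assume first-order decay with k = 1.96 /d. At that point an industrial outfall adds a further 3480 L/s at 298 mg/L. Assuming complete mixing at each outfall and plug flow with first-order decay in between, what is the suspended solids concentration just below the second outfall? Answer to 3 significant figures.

62.6 mg/L

Mixed concentration C = ΣQC/ΣQ = (77700·27.00 + 12800·270.0) / 90500 = 5554000/90500 = 61.37 mg/L; combined flow 90500 L/s.
After decay, C = 61.37 × e^(−kt) = 61.37 × 0.8732 = 53.59 mg/L.
At the second outfall, C = (90500·53.59 + 3480·298.0) / (90500 + 3480) = 62.64 mg/L.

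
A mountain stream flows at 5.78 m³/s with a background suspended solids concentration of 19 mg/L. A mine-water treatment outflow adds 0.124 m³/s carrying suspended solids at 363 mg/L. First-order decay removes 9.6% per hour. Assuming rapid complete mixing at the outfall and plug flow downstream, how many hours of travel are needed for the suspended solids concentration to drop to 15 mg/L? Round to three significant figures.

5.54 h

Mass balance: C = (5.780·19.00 + 0.1240·363.0) / 5.904 = 154.8/5.904 = 26.22 mg/L.
9.6%/h lost → k = −ln(1 − 0.096) = 0.1009 h⁻¹.
26.22·exp(−k·t) = 15 → t = ln(26.22/15)/k = 19930 s = 5.535 h.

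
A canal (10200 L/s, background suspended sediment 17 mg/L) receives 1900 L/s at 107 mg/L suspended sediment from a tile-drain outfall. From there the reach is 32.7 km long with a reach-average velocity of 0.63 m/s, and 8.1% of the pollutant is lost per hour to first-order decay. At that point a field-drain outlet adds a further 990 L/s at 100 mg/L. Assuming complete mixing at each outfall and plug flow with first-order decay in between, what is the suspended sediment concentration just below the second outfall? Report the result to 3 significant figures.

16.1 mg/L

Mixed concentration C = ΣQC/ΣQ = (10200·17.00 + 1900·107.0) / 12100 = 376700/12100 = 31.13 mg/L; combined flow 12100 L/s.
Travel time t = 32.7·1000 / 0.63 = 51900 s = 14.42 h.
8.1%/h lost → k = −ln(1 − 0.081) = 0.08447 h⁻¹.
Applying C = C₀e^(−kt): 31.13 × 0.2959 = 9.211 mg/L.
Second outfall: C = (12100·9.211 + 990.0·100.0)/13090 = 16.08 mg/L.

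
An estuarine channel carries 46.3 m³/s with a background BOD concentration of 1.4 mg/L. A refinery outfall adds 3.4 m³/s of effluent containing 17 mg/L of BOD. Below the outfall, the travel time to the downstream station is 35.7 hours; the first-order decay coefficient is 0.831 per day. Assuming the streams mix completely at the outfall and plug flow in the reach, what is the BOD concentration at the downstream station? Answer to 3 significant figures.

0.717 mg/L

Mixed concentration C = ΣQC/ΣQ = (46.30·1.400 + 3.400·17.00) / 49.70 = 122.6/49.70 = 2.467 mg/L.
After decay, C = 2.467 × e^(−kt) = 2.467 × 0.2905 = 0.7168 mg/L.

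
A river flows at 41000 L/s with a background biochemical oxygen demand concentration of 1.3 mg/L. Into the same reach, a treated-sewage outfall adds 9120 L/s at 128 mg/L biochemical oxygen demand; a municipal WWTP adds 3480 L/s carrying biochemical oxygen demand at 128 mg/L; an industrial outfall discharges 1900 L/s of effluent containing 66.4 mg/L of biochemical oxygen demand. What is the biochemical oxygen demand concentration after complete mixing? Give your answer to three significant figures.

32.3 mg/L

Flow-weighted average: C = (41000·1.300 + 9120·128.0 + 3480·128.0 + 1900·66.40) / 55500 = 1792000/55500 = 32.29 mg/L.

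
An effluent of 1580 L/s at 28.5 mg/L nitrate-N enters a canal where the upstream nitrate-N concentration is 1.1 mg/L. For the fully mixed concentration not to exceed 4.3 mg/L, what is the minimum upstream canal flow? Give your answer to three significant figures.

Set C_mix = 4.3: (Q·1.100 + 1580·28.50) / (Q + 1580) = 4.3
→ Q = 1580·(28.50 − 4.3)/(4.3 − 1.100) = 11950 L/s.

11900 L/s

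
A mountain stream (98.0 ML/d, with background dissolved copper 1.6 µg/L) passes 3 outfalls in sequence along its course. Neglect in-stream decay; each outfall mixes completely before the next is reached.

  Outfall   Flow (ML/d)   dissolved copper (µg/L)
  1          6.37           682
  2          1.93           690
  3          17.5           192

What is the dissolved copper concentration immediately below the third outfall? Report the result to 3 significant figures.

Outfall 1: combined Q = 104.4 ML/d; C = (98.00·1.600 + 6.370·682.0)/104.4 = 43.13 µg/L.
Outfall 2: combined Q = 106.3 ML/d; C = (104.4·43.13 + 1.930·690.0)/106.3 = 54.87 µg/L.
Outfall 3: combined Q = 123.8 ML/d; C = (106.3·54.87 + 17.50·192.0)/123.8 = 74.26 µg/L.

74.3 µg/L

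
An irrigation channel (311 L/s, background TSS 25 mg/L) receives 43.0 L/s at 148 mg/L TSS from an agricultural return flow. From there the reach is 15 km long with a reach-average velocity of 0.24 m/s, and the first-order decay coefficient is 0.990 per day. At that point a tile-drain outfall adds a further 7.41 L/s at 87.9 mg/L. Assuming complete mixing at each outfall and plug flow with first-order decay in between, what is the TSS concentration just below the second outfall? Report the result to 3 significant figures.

20.9 mg/L

Conservation of mass: C = (311.0·25.00 + 43.00·148.0) / 354.0 = 14140/354.0 = 39.94 mg/L; combined flow 354.0 L/s.
Travel time t = 15·1000 / 0.24 = 62500 s = 17.36 h.
After decay, C = 39.94 × e^(−kt) = 39.94 × 0.4886 = 19.52 mg/L.
Second outfall: C = (354.0·19.52 + 7.410·87.90)/361.4 = 20.92 mg/L.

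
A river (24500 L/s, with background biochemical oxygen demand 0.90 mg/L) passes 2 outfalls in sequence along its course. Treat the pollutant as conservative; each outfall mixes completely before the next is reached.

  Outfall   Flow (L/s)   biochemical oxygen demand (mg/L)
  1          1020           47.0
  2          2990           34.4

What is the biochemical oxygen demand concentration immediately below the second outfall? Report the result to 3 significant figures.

6.06 mg/L

Outfall 1: combined Q = 25520 L/s; C = (24500·0.9000 + 1020·47.00)/25520 = 2.743 mg/L.
Outfall 2: combined Q = 28510 L/s; C = (25520·2.743 + 2990·34.40)/28510 = 6.063 mg/L.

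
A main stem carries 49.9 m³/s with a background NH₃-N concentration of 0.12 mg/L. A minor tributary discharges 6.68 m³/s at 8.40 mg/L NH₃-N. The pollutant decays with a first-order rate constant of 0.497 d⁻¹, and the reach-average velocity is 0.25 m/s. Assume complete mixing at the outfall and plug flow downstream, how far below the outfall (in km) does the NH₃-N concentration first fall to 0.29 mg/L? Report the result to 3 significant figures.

Mixed concentration C = ΣQC/ΣQ = (49.90·0.1200 + 6.680·8.400) / 56.58 = 62.10/56.58 = 1.098 mg/L.
Set 1.098·exp(−k·t) = 0.29 → t = ln(1.098/0.29)/k = 231400 s = 64.27 h.
Distance = v·t = 0.25·231400 = 57840 m = 57.84 km.

57.8 km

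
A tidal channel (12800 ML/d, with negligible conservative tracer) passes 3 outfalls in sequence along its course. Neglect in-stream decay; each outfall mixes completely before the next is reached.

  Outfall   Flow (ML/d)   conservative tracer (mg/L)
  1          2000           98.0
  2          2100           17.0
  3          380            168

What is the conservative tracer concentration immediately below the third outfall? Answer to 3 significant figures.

17.1 mg/L

Below outfall 1: Q → 14800 ML/d, C = (12800·0 + 2000·98.00)/14800 = 13.24 mg/L.
Below outfall 2: Q → 16900 ML/d, C = (14800·13.24 + 2100·17.00)/16900 = 13.71 mg/L.
Below outfall 3: Q → 17280 ML/d, C = (16900·13.71 + 380.0·168.0)/17280 = 17.10 mg/L.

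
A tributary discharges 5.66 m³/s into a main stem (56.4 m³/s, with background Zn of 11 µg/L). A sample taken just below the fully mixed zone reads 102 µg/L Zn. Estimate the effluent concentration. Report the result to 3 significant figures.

1010 µg/L

Mass balance: 56.40·11.00 + 5.660·Cₑ = 62.06·102.0
→ Cₑ = (62.06·102.0 − 56.40·11.00) / 5.660 = 1009 µg/L.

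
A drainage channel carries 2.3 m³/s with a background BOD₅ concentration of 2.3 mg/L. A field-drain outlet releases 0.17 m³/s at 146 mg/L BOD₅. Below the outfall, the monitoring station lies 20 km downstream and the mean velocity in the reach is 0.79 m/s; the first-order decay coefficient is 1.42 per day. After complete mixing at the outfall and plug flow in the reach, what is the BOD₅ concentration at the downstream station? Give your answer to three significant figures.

8.04 mg/L

Mixed concentration C = ΣQC/ΣQ = (2.300·2.300 + 0.1700·146.0) / 2.470 = 30.11/2.470 = 12.19 mg/L.
Travel time t = 20·1000 / 0.79 = 25320 s = 7.032 h.
Decay over the reach: 12.19·exp(−kt) = 12.19·0.6596 = 8.041 mg/L.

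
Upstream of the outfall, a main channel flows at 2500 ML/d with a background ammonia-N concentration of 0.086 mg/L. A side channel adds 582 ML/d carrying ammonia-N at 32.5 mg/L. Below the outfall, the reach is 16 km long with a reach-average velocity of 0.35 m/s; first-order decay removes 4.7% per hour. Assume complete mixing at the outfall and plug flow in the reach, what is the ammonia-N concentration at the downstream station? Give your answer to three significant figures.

3.37 mg/L

Conservation of mass: C = (2500·0.08600 + 582.0·32.50) / 3082 = 19130/3082 = 6.207 mg/L.
Travel time t = 16·1000 / 0.35 = 45710 s = 12.70 h.
4.7%/h lost → k = −ln(1 − 0.047) = 0.04814 h⁻¹.
Applying C = C₀e^(−kt): 6.207 × 0.5426 = 3.368 mg/L.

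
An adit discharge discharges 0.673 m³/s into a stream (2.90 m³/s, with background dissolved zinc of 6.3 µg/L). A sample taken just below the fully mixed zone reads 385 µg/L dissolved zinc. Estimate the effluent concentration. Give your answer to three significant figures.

2020 µg/L

Mass balance: 2.900·6.300 + 0.6730·Cₑ = 3.573·385.0
→ Cₑ = (3.573·385.0 − 2.900·6.300) / 0.6730 = 2017 µg/L.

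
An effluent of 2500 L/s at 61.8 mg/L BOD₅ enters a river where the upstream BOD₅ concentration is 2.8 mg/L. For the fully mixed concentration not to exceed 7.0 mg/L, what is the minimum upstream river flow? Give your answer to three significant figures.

Set C_mix = 7.0: (Q·2.800 + 2500·61.80) / (Q + 2500) = 7.0
→ Q = 2500·(61.80 − 7.0)/(7.0 − 2.800) = 32620 L/s.

32600 L/s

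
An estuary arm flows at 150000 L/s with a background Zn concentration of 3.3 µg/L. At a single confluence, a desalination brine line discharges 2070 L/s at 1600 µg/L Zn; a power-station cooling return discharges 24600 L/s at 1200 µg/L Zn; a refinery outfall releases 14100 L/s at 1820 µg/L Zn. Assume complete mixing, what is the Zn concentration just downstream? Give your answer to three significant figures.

Flow-weighted average: C = (150000·3.300 + 2070·1600 + 24600·1200 + 14100·1820) / 190800 = 58990000/190800 = 309.2 µg/L.

309 µg/L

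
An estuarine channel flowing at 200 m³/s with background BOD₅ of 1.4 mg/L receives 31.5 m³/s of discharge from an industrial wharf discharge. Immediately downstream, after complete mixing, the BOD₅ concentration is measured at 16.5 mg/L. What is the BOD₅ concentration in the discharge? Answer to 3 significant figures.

Mass balance: 200.0·1.400 + 31.50·Cₑ = 231.5·16.50
→ Cₑ = (231.5·16.50 − 200.0·1.400) / 31.50 = 112.4 mg/L.

112 mg/L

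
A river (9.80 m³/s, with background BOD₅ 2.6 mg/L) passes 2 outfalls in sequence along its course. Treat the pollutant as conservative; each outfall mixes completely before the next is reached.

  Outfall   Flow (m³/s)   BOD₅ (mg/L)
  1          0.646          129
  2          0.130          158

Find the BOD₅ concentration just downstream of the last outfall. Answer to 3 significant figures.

After outfall 1: Q = 9.800 + 0.6460 = 10.45 m³/s; C = (9.800·2.600 + 0.6460·129.0)/10.45 = 10.42 mg/L.
After outfall 2: Q = 10.45 + 0.1300 = 10.58 m³/s; C = (10.45·10.42 + 0.1300·158.0)/10.58 = 12.23 mg/L.

12.2 mg/L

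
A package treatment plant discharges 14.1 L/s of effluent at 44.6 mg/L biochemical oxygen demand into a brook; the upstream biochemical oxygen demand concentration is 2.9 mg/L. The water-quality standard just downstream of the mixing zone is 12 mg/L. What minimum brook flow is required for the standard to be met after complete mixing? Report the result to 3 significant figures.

Set C_mix = 12: (Q·2.900 + 14.10·44.60) / (Q + 14.10) = 12
→ Q = 14.10·(44.60 − 12)/(12 − 2.900) = 50.51 L/s.

50.5 L/s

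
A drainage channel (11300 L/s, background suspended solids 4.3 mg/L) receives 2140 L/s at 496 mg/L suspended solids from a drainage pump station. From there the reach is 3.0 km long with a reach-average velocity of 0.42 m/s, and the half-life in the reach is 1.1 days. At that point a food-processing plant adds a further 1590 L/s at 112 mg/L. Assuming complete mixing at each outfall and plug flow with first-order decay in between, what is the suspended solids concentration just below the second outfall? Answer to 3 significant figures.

Mixed concentration C = ΣQC/ΣQ = (11300·4.300 + 2140·496.0) / 13440 = 1110000/13440 = 82.59 mg/L; combined flow 13440 L/s.
Travel time t = 3.0·1000 / 0.42 = 7143 s = 1.984 h.
Half-life 1.1 d → k = ln 2 / 1.1 = 0.6301 d⁻¹.
Decay over the reach: 82.59·exp(−kt) = 82.59·0.9492 = 78.40 mg/L.
Second outfall: C = (13440·78.40 + 1590·112.0)/15030 = 81.95 mg/L.

82.0 mg/L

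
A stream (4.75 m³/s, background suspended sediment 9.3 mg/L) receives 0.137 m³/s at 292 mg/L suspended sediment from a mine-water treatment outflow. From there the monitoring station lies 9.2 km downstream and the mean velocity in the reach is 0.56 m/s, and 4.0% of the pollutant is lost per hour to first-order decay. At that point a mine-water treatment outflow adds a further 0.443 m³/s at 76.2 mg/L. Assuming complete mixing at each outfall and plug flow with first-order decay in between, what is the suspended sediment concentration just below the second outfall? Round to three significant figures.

19.4 mg/L

Conservation of mass: C = (4.750·9.300 + 0.1370·292.0) / 4.887 = 84.18/4.887 = 17.23 mg/L; combined flow 4.887 m³/s.
Travel time t = 9.2·1000 / 0.56 = 16430 s = 4.563 h.
4.0%/h lost → k = −ln(1 − 0.04) = 0.04082 h⁻¹.
After decay, C = 17.23 × e^(−kt) = 17.23 × 0.8300 = 14.30 mg/L.
Second outfall: C = (4.887·14.30 + 0.4430·76.20)/5.330 = 19.44 mg/L.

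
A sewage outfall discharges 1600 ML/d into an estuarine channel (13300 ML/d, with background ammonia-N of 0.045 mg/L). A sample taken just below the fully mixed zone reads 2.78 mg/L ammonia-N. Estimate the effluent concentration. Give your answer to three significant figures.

25.5 mg/L

Mass balance: 13300·0.04500 + 1600·Cₑ = 14900·2.780
→ Cₑ = (14900·2.780 − 13300·0.04500) / 1600 = 25.51 mg/L.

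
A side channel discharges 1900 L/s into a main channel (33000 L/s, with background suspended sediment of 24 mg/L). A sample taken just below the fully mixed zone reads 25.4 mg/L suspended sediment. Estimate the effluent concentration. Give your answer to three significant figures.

Mass balance: 33000·24.00 + 1900·Cₑ = 34900·25.40
→ Cₑ = (34900·25.40 − 33000·24.00) / 1900 = 49.72 mg/L.

49.7 mg/L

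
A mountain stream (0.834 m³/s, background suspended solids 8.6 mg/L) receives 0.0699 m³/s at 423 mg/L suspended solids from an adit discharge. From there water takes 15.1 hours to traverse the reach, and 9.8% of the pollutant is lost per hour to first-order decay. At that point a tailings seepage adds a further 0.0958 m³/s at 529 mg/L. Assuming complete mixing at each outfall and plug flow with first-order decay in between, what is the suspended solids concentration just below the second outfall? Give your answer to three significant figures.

After mixing, C = (0.8340·8.600 + 0.06990·423.0) / 0.9039 = 36.74/0.9039 = 40.65 mg/L; combined flow 0.9039 m³/s.
9.8%/h lost → k = −ln(1 − 0.098) = 0.1031 h⁻¹.
After decay, C = 40.65 × e^(−kt) = 40.65 × 0.2107 = 8.563 mg/L.
Second outfall: C = (0.9039·8.563 + 0.09580·529.0)/0.9997 = 58.44 mg/L.

58.4 mg/L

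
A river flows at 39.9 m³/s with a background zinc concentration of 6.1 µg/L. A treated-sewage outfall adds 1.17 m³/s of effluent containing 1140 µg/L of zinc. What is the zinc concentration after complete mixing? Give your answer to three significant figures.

After mixing, C = (39.90·6.100 + 1.170·1140) / 41.07 = 1577/41.07 = 38.40 µg/L.

38.4 µg/L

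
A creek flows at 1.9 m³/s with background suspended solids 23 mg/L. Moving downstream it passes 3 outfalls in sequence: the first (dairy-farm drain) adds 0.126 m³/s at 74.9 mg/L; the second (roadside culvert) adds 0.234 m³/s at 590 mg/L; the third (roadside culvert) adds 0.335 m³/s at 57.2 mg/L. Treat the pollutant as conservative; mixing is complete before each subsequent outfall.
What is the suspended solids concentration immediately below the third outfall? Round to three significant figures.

Below outfall 1: Q → 2.026 m³/s, C = (1.900·23.00 + 0.1260·74.90)/2.026 = 26.23 mg/L.
Below outfall 2: Q → 2.260 m³/s, C = (2.026·26.23 + 0.2340·590.0)/2.260 = 84.60 mg/L.
Below outfall 3: Q → 2.595 m³/s, C = (2.260·84.60 + 0.3350·57.20)/2.595 = 81.06 mg/L.

81.1 mg/L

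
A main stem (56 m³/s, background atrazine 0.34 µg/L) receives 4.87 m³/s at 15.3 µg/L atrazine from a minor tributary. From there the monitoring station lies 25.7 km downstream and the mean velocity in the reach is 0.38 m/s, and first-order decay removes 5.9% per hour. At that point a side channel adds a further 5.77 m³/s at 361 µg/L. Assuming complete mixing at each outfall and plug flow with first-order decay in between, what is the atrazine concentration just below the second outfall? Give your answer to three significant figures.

Mass balance: C = (56.00·0.3400 + 4.870·15.30) / 60.87 = 93.55/60.87 = 1.537 µg/L; combined flow 60.87 m³/s.
Travel time t = 25.7·1000 / 0.38 = 67630 s = 18.79 h.
5.9%/h lost → k = −ln(1 − 0.059) = 0.06081 h⁻¹.
Applying C = C₀e^(−kt): 1.537 × 0.3190 = 0.4903 µg/L.
Second outfall: C = (60.87·0.4903 + 5.770·361.0)/66.64 = 31.70 µg/L.

31.7 µg/L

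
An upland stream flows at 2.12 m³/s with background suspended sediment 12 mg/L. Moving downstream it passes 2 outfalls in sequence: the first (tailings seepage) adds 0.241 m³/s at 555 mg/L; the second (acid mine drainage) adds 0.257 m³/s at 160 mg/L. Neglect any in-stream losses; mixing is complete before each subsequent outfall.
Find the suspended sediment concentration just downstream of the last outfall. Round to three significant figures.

76.5 mg/L

Below outfall 1: Q → 2.361 m³/s, C = (2.120·12.00 + 0.2410·555.0)/2.361 = 67.43 mg/L.
Below outfall 2: Q → 2.618 m³/s, C = (2.361·67.43 + 0.2570·160.0)/2.618 = 76.51 mg/L.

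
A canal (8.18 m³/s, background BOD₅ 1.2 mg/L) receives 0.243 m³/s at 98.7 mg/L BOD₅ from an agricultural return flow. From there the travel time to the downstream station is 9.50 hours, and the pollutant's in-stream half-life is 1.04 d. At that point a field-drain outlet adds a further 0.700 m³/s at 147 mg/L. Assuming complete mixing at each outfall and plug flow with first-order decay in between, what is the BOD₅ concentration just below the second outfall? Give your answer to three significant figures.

14.1 mg/L

Mass balance: C = (8.180·1.200 + 0.2430·98.70) / 8.423 = 33.80/8.423 = 4.013 mg/L; combined flow 8.423 m³/s.
Half-life 1.04 d → k = ln 2 / 1.04 = 0.6665 d⁻¹.
First-order decay: C = 4.013·exp(−k·t) = 4.013·0.7681 = 3.082 mg/L.
Second outfall: C = (8.423·3.082 + 0.7000·147.0)/9.123 = 14.12 mg/L.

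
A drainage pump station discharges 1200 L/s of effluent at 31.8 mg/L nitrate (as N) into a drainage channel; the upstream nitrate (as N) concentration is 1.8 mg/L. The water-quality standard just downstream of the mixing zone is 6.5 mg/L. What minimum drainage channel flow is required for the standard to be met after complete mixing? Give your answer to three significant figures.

Set C_mix = 6.5: (Q·1.800 + 1200·31.80) / (Q + 1200) = 6.5
→ Q = 1200·(31.80 − 6.5)/(6.5 − 1.800) = 6460 L/s.

6460 L/s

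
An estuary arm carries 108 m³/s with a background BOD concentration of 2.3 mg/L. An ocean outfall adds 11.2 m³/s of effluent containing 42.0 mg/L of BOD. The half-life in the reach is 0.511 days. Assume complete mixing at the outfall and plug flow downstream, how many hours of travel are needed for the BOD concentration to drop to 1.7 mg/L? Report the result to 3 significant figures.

22.4 h

Mixed concentration C = ΣQC/ΣQ = (108.0·2.300 + 11.20·42.00) / 119.2 = 718.8/119.2 = 6.030 mg/L.
Half-life 0.511 d → k = ln 2 / 0.511 = 1.356 d⁻¹.
6.030·exp(−k·t) = 1.7 → t = ln(6.030/1.7)/k = 80650 s = 22.40 h.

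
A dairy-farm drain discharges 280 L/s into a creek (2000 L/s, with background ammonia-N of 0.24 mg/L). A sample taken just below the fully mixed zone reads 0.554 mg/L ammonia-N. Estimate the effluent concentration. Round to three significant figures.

2.80 mg/L

Mass balance: 2000·0.2400 + 280.0·Cₑ = 2280·0.5540
→ Cₑ = (2280·0.5540 − 2000·0.2400) / 280.0 = 2.797 mg/L.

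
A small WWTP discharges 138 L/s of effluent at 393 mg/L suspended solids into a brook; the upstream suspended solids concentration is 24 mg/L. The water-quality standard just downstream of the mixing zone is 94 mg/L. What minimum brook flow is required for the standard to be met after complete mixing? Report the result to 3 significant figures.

Set C_mix = 94: (Q·24.00 + 138.0·393.0) / (Q + 138.0) = 94
→ Q = 138.0·(393.0 − 94)/(94 − 24.00) = 589.5 L/s.

589 L/s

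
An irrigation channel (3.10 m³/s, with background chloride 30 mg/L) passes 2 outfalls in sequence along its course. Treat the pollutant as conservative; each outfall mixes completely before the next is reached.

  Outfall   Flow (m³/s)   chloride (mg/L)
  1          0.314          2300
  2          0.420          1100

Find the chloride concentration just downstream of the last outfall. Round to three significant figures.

333 mg/L

After outfall 1: Q = 3.100 + 0.3140 = 3.414 m³/s; C = (3.100·30.00 + 0.3140·2300)/3.414 = 238.8 mg/L.
After outfall 2: Q = 3.414 + 0.4200 = 3.834 m³/s; C = (3.414·238.8 + 0.4200·1100)/3.834 = 333.1 mg/L.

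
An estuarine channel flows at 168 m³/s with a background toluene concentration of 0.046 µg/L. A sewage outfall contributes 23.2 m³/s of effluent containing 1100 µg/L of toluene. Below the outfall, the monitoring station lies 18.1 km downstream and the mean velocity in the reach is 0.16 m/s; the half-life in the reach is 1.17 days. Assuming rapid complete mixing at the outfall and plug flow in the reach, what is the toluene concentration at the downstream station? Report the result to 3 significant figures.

61.5 µg/L

After mixing, C = (168.0·0.04600 + 23.20·1100) / 191.2 = 25530/191.2 = 133.5 µg/L.
Travel time t = 18.1·1000 / 0.16 = 113100 s = 31.42 h.
Half-life 1.17 d → k = ln 2 / 1.17 = 0.5924 d⁻¹.
Decay over the reach: 133.5·exp(−kt) = 133.5·0.4604 = 61.47 µg/L.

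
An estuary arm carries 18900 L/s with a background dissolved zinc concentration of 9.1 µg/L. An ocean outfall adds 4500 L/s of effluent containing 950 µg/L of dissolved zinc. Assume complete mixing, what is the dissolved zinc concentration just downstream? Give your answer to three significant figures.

After mixing, C = (18900·9.100 + 4500·950.0) / 23400 = 4447000/23400 = 190.0 µg/L.

190 µg/L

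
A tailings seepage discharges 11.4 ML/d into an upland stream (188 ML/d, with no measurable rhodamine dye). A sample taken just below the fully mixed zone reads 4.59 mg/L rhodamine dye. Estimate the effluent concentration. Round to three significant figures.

80.3 mg/L

Mass balance: 188.0·0 + 11.40·Cₑ = 199.4·4.590
→ Cₑ = (199.4·4.590 − 188.0·0) / 11.40 = 80.28 mg/L.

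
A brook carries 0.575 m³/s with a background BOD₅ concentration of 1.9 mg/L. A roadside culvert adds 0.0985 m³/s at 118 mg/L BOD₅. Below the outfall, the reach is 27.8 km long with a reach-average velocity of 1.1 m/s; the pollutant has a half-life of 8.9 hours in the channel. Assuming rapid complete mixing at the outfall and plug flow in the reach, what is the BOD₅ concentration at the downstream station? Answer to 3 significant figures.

10.9 mg/L

Conservation of mass: C = (0.5750·1.900 + 0.09850·118.0) / 0.6735 = 12.72/0.6735 = 18.88 mg/L.
Travel time t = 27.8·1000 / 1.1 = 25270 s = 7.020 h.
Half-life 8.9 h → k = ln 2 / 8.9 = 0.07788 h⁻¹ = 1.869 d⁻¹.
After decay, C = 18.88 × e^(−kt) = 18.88 × 0.5788 = 10.93 mg/L.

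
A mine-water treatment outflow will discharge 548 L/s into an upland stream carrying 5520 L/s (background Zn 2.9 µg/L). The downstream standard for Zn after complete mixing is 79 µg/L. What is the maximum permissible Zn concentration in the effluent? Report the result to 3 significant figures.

846 µg/L

At the limit, (Qr·Cr + Qe·Cₑ)/(Qr + Qe) = 79:
Cₑ = (6068·79 − 5520·2.900) / 548.0 = 845.6 µg/L.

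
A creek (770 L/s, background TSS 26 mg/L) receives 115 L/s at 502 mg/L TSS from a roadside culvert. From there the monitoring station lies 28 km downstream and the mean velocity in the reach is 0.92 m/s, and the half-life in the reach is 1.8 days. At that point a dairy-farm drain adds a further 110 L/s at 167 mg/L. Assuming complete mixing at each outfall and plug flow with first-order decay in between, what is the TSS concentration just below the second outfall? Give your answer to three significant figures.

86.7 mg/L

Flow-weighted average: C = (770.0·26.00 + 115.0·502.0) / 885.0 = 77750/885.0 = 87.85 mg/L; combined flow 885.0 L/s.
Travel time t = 28·1000 / 0.92 = 30430 s = 8.454 h.
Half-life 1.8 d → k = ln 2 / 1.8 = 0.3851 d⁻¹.
First-order decay: C = 87.85·exp(−k·t) = 87.85·0.8732 = 76.71 mg/L.
Second outfall: C = (885.0·76.71 + 110.0·167.0)/995.0 = 86.69 mg/L.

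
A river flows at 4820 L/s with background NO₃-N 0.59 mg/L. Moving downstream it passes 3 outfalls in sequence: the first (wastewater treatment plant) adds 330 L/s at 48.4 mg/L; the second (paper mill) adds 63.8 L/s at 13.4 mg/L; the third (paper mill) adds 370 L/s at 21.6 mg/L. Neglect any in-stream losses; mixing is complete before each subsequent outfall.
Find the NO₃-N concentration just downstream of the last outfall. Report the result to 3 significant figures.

Outfall 1: combined Q = 5150 L/s; C = (4820·0.5900 + 330.0·48.40)/5150 = 3.654 mg/L.
Outfall 2: combined Q = 5214 L/s; C = (5150·3.654 + 63.80·13.40)/5214 = 3.773 mg/L.
Outfall 3: combined Q = 5584 L/s; C = (5214·3.773 + 370.0·21.60)/5584 = 4.954 mg/L.

4.95 mg/L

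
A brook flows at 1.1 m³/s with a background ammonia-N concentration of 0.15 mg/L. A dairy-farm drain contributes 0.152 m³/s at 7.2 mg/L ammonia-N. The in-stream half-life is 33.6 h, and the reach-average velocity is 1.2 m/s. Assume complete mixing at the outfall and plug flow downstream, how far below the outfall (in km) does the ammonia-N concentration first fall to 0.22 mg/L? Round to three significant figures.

Flow-weighted average: C = (1.100·0.1500 + 0.1520·7.200) / 1.252 = 1.259/1.252 = 1.006 mg/L.
Half-life 33.6 h → k = ln 2 / 33.6 = 0.02063 h⁻¹ = 0.4951 d⁻¹.
Set 1.006·exp(−k·t) = 0.22 → t = ln(1.006/0.22)/k = 265300 s = 73.68 h.
Distance = v·t = 1.2·265300 = 318300 m = 318.3 km.

318 km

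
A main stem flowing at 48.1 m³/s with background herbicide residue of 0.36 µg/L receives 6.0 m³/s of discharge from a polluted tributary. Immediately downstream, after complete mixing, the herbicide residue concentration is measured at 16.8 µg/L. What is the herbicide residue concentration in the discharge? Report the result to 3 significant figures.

Mass balance: 48.10·0.3600 + 6.000·Cₑ = 54.10·16.80
→ Cₑ = (54.10·16.80 − 48.10·0.3600) / 6.000 = 148.6 µg/L.

149 µg/L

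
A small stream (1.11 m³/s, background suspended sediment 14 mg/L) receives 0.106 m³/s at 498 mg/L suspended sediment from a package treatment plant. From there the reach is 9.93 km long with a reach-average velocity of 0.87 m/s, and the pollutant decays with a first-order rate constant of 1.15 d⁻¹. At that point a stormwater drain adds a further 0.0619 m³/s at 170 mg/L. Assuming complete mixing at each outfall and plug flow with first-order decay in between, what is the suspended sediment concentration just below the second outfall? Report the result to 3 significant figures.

54.2 mg/L

Mass balance: C = (1.110·14.00 + 0.1060·498.0) / 1.216 = 68.33/1.216 = 56.19 mg/L; combined flow 1.216 m³/s.
Travel time t = 9.93·1000 / 0.87 = 11410 s = 3.170 h.
Decay over the reach: 56.19·exp(−kt) = 56.19·0.8591 = 48.27 mg/L.
Second outfall: C = (1.216·48.27 + 0.06190·170.0)/1.278 = 54.17 mg/L.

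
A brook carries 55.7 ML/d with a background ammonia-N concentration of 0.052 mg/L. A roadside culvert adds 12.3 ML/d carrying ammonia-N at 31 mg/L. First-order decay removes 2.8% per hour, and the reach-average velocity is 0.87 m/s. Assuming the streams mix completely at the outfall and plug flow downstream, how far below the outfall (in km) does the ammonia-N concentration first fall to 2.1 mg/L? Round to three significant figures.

109 km

Conservation of mass: C = (55.70·0.05200 + 12.30·31.00) / 68.00 = 384.2/68.00 = 5.650 mg/L.
2.8%/h lost → k = −ln(1 − 0.028) = 0.02840 h⁻¹.
Set 5.650·exp(−k·t) = 2.1 → t = ln(5.650/2.1)/k = 125500 s = 34.85 h.
Distance = v·t = 0.87·125500 = 109100 m = 109.1 km.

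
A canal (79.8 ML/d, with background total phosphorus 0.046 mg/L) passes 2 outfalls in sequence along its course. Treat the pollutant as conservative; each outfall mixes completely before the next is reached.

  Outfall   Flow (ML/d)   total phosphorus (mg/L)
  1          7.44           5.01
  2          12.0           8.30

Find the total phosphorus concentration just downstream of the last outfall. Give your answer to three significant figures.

Below outfall 1: Q → 87.24 ML/d, C = (79.80·0.04600 + 7.440·5.010)/87.24 = 0.4693 mg/L.
Below outfall 2: Q → 99.24 ML/d, C = (87.24·0.4693 + 12.00·8.300)/99.24 = 1.416 mg/L.

1.42 mg/L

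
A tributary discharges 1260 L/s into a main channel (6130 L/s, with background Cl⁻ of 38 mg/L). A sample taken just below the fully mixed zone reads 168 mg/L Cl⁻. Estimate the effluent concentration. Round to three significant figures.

800 mg/L

Mass balance: 6130·38.00 + 1260·Cₑ = 7390·168.0
→ Cₑ = (7390·168.0 − 6130·38.00) / 1260 = 800.5 mg/L.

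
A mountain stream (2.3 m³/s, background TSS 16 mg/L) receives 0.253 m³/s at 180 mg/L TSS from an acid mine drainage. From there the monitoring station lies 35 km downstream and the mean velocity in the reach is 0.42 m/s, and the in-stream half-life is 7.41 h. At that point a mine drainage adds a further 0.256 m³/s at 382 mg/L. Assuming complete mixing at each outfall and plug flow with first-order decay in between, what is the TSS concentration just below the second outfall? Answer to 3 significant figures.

Mass balance: C = (2.300·16.00 + 0.2530·180.0) / 2.553 = 82.34/2.553 = 32.25 mg/L; combined flow 2.553 m³/s.
Travel time t = 35·1000 / 0.42 = 83330 s = 23.15 h.
Half-life 7.41 h → k = ln 2 / 7.41 = 0.09354 h⁻¹ = 2.245 d⁻¹.
First-order decay: C = 32.25·exp(−k·t) = 32.25·0.1147 = 3.700 mg/L.
At the second outfall, C = (2.553·3.700 + 0.2560·382.0) / (2.553 + 0.2560) = 38.18 mg/L.

38.2 mg/L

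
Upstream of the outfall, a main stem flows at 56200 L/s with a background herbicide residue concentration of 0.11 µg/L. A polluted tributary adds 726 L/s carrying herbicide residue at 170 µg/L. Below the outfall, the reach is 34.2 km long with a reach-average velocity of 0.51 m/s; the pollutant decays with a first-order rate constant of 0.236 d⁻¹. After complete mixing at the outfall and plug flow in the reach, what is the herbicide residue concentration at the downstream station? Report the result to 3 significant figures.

Mass balance: C = (56200·0.1100 + 726.0·170.0) / 56930 = 129600/56930 = 2.277 µg/L.
Travel time t = 34.2·1000 / 0.51 = 67060 s = 18.63 h.
Decay over the reach: 2.277·exp(−kt) = 2.277·0.8326 = 1.896 µg/L.

1.90 µg/L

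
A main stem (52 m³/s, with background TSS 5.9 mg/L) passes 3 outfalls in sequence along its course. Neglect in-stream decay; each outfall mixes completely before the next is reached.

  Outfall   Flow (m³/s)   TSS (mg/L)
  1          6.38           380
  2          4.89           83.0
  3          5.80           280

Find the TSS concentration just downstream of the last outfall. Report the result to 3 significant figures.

After outfall 1: Q = 52.00 + 6.380 = 58.38 m³/s; C = (52.00·5.900 + 6.380·380.0)/58.38 = 46.78 mg/L.
After outfall 2: Q = 58.38 + 4.890 = 63.27 m³/s; C = (58.38·46.78 + 4.890·83.00)/63.27 = 49.58 mg/L.
After outfall 3: Q = 63.27 + 5.800 = 69.07 m³/s; C = (63.27·49.58 + 5.800·280.0)/69.07 = 68.93 mg/L.

68.9 mg/L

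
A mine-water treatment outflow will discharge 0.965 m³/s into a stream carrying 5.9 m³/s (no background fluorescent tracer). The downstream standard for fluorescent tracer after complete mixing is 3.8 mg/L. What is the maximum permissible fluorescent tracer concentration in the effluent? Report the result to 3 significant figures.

At the limit, (Qr·Cr + Qe·Cₑ)/(Qr + Qe) = 3.8:
Cₑ = (6.865·3.8 − 5.900·0) / 0.9650 = 27.03 mg/L.

27.0 mg/L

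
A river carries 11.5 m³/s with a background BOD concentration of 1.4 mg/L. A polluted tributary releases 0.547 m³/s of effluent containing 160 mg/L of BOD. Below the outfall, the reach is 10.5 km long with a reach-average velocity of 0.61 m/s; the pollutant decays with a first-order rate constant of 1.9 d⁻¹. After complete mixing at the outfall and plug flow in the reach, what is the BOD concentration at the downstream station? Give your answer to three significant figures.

5.89 mg/L

Mixed concentration C = ΣQC/ΣQ = (11.50·1.400 + 0.5470·160.0) / 12.05 = 103.6/12.05 = 8.601 mg/L.
Travel time t = 10.5·1000 / 0.61 = 17210 s = 4.781 h.
Decay over the reach: 8.601·exp(−kt) = 8.601·0.6849 = 5.891 mg/L.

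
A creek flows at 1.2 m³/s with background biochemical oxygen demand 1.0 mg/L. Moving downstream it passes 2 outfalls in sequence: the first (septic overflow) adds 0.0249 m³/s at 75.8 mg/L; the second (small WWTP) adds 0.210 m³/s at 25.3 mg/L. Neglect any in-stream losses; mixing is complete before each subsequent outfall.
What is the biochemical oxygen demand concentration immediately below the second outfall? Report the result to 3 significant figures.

5.85 mg/L

Outfall 1: combined Q = 1.225 m³/s; C = (1.200·1.000 + 0.02490·75.80)/1.225 = 2.521 mg/L.
Outfall 2: combined Q = 1.435 m³/s; C = (1.225·2.521 + 0.2100·25.30)/1.435 = 5.854 mg/L.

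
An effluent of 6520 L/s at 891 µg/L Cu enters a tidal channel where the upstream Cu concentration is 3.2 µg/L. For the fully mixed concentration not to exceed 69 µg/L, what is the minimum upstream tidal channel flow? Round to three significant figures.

81500 L/s

Set C_mix = 69: (Q·3.200 + 6520·891.0) / (Q + 6520) = 69
→ Q = 6520·(891.0 − 69)/(69 − 3.200) = 81450 L/s.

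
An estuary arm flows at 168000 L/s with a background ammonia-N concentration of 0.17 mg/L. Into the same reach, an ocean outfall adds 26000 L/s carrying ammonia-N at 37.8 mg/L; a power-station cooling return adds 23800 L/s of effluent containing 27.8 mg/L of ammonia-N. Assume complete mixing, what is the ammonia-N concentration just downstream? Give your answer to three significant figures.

7.68 mg/L

Flow-weighted average: C = (168000·0.1700 + 26000·37.80 + 23800·27.80) / 217800 = 1673000/217800 = 7.681 mg/L.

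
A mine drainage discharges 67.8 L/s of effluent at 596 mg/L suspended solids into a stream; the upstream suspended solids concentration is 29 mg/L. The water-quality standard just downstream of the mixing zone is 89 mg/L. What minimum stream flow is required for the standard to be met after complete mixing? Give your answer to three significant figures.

573 L/s

Set C_mix = 89: (Q·29.00 + 67.80·596.0) / (Q + 67.80) = 89
→ Q = 67.80·(596.0 − 89)/(89 − 29.00) = 572.9 L/s.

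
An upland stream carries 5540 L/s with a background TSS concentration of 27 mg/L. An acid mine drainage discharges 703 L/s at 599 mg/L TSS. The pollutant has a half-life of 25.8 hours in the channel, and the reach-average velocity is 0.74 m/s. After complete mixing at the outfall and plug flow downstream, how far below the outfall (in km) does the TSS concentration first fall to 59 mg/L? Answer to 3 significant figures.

43.4 km

Mixed concentration C = ΣQC/ΣQ = (5540·27.00 + 703.0·599.0) / 6243 = 570700/6243 = 91.41 mg/L.
Half-life 25.8 h → k = ln 2 / 25.8 = 0.02687 h⁻¹ = 0.6448 d⁻¹.
Set 91.41·exp(−k·t) = 59 → t = ln(91.41/59)/k = 58670 s = 16.30 h.
Distance = v·t = 0.74·58670 = 43410 m = 43.41 km.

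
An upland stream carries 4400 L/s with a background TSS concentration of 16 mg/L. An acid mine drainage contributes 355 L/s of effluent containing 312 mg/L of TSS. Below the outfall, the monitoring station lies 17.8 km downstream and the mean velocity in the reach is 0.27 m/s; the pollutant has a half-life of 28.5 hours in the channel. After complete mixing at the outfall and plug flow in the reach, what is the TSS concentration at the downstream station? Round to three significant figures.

Mixed concentration C = ΣQC/ΣQ = (4400·16.00 + 355.0·312.0) / 4755 = 181200/4755 = 38.10 mg/L.
Travel time t = 17.8·1000 / 0.27 = 65930 s = 18.31 h.
Half-life 28.5 h → k = ln 2 / 28.5 = 0.02432 h⁻¹ = 0.5837 d⁻¹.
Decay over the reach: 38.10·exp(−kt) = 38.10·0.6406 = 24.41 mg/L.

24.4 mg/L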